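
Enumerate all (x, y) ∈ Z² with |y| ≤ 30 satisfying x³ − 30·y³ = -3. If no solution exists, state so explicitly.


The equation is x³ - 30y³ = -3. For fixed y, x³ = 30·y³ − 3, so a solution requires the RHS to be a perfect cube.
Strategy: iterate y from -30 to 30, compute RHS = 30·y³ − 3, and check whether it is a (positive or negative) perfect cube.
Check small values of y:
  y = 0: RHS = -3 is not a perfect cube.
  y = 1: RHS = 27 = (3)³ ⇒ x = 3 works.
  y = -1: RHS = -33 is not a perfect cube.
  y = 2: RHS = 237 is not a perfect cube.
  y = -2: RHS = -243 is not a perfect cube.
  y = 3: RHS = 807 is not a perfect cube.
  y = -3: RHS = -813 is not a perfect cube.
Continuing the search up to |y| = 30 finds no further solutions beyond those listed.
Collected solutions: (3, 1).

Solutions (with |y| ≤ 30): (3, 1).


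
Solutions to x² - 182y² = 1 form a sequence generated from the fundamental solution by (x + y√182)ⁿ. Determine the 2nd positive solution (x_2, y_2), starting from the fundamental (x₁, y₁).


Step 1: Find the fundamental solution (x₁, y₁) of x² - 182y² = 1.
  Expand √182 as a continued fraction. a₀ = ⌊√182⌋ = 13; iterate m_{k+1} = d_k·a_k − m_k, d_{k+1} = (182 − m_{k+1}²)/d_k, a_{k+1} = ⌊(a₀ + m_{k+1})/d_{k+1}⌋ (starting m₀ = 0, d₀ = 1), with convergents p_k = a_k·p_{k-1} + p_{k-2}, q_k = a_k·q_{k-1} + q_{k-2} (p₋₁ = 1, q₋₁ = 0):
  k = 0: a₀ = 13; p₀/q₀ = 13/1; p₀² − 182·q₀² = 169 − 182 = -13.
  k = 1: m = 13, d = 13, a = ⌊(13 + 13)/13⌋ = 2; p/q = (2·13 + 1)/(2·1 + 0) = 27/2; p² − 182·q² = 729 − 728 = 1.
  The first convergent with p² − 182·q² = 1 gives the fundamental solution (x₁, y₁) = (27, 2).
Step 2: Apply the recurrence (x_{n+1}, y_{n+1}) = (x₁x_n + 182y₁y_n, x₁y_n + y₁x_n) repeatedly.
  From (x_1, y_1) = (27, 2): x_2 = 27·27 + 182·2·2 = 1457; y_2 = 27·2 + 2·27 = 108.
Step 3: Verify x_2² - 182·y_2² = 2122849 - 2122848 = 1 (should be 1). ✓

(x_1, y_1) = (27, 2); (x_2, y_2) = (1457, 108).


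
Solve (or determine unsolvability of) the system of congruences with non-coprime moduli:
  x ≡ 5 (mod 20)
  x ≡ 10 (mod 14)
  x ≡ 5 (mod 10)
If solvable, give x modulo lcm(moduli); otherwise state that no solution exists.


Moduli 20, 14, 10 are not pairwise coprime, so CRT works modulo lcm(m_i) when all pairwise compatibility conditions hold.
Pairwise compatibility: gcd(m_i, m_j) must divide a_i - a_j for every pair.
Merge one congruence at a time:
  Start: x ≡ 5 (mod 20).
  Combine with x ≡ 10 (mod 14): gcd(20, 14) = 2, and 10 - 5 = 5 is NOT divisible by 2.
    ⇒ system is inconsistent (no integer solution).

No solution (the system is inconsistent).


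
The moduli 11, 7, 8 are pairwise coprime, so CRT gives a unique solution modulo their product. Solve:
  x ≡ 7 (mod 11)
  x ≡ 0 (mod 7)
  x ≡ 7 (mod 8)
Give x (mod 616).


Moduli 11, 7, 8 are pairwise coprime; by CRT there is a unique solution modulo M = 11 · 7 · 8 = 616.
Solve pairwise, accumulating the modulus:
  Start with x ≡ 7 (mod 11).
  Combine with x ≡ 0 (mod 7): since gcd(11, 7) = 1, we get a unique residue mod 77.
    Write x = 7 + 11·t and substitute into x ≡ 0 (mod 7): 11·t ≡ 0 − 7 = -7 (mod 7).
    Reduce coefficients mod 7: 4·t ≡ 0 (mod 7).
    The inverse of 4 mod 7 is 2 (since 4·2 = 8 = 1·7 + 1), so t ≡ 2·0 = 0 ≡ 0 (mod 7).
    Then x = 7 + 11·0 = 7, valid modulo lcm(11, 7) = 77: x ≡ 7 (mod 77).
  Combine with x ≡ 7 (mod 8): since gcd(77, 8) = 1, we get a unique residue mod 616.
    Write x = 7 + 77·t and substitute into x ≡ 7 (mod 8): 77·t ≡ 7 − 7 = 0 (mod 8).
    Reduce coefficients mod 8: 5·t ≡ 0 (mod 8).
    The inverse of 5 mod 8 is 5 (since 5·5 = 25 = 3·8 + 1), so t ≡ 5·0 = 0 ≡ 0 (mod 8).
    Then x = 7 + 77·0 = 7, valid modulo lcm(77, 8) = 616: x ≡ 7 (mod 616).
Verify: 7 mod 11 = 7 ✓, 7 mod 7 = 0 ✓, 7 mod 8 = 7 ✓.

x ≡ 7 (mod 616).


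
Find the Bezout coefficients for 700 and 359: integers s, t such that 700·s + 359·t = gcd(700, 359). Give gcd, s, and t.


Euclidean algorithm on (700, 359) — divide until remainder is 0:
  700 = 1 · 359 + 341
  359 = 1 · 341 + 18
  341 = 18 · 18 + 17
  18 = 1 · 17 + 1
  17 = 17 · 1 + 0
gcd(700, 359) = 1.
Track Bezout coefficients alongside the remainders: start with r₀ = 700 = a·1 + b·0 (s = 1, t = 0) and r₁ = 359 = a·0 + b·1 (s = 0, t = 1); each new remainder r_{k+1} = r_{k-1} − q_k·r_k inherits s_{k+1} = s_{k-1} − q_k·s_k, t_{k+1} = t_{k-1} − q_k·t_k, so r_k = a·s_k + b·t_k at every step:
  q = 1: r = 341, s = 1 − 1·0 = 1, t = 0 − 1·1 = -1  (check: 700·1 + 359·(-1) = 341)
  q = 1: r = 18, s = 0 − 1·1 = -1, t = 1 − 1·(-1) = 2  (check: 700·(-1) + 359·2 = 18)
  q = 18: r = 17, s = 1 − 18·(-1) = 19, t = -1 − 18·2 = -37  (check: 700·19 + 359·(-37) = 17)
  q = 1: r = 1, s = -1 − 1·19 = -20, t = 2 − 1·(-37) = 39  (check: 700·(-20) + 359·39 = 1)
The row with r = 1 (the gcd) gives the Bezout coefficients s = -20, t = 39.
Result: 700 · (-20) + 359 · (39) = 1.

gcd(700, 359) = 1; s = -20, t = 39 (check: 700·(-20) + 359·39 = 1).


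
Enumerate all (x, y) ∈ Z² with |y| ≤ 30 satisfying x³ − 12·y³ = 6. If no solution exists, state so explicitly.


The equation is x³ - 12y³ = 6. For fixed y, x³ = 12·y³ + 6, so a solution requires the RHS to be a perfect cube.
Strategy: iterate y from -30 to 30, compute RHS = 12·y³ + 6, and check whether it is a (positive or negative) perfect cube.
Check small values of y:
  y = 0: RHS = 6 is not a perfect cube.
  y = 1: RHS = 18 is not a perfect cube.
  y = -1: RHS = -6 is not a perfect cube.
  y = 2: RHS = 102 is not a perfect cube.
  y = -2: RHS = -90 is not a perfect cube.
  y = 3: RHS = 330 is not a perfect cube.
  y = -3: RHS = -318 is not a perfect cube.
Continuing the search up to |y| = 30 finds no solutions either.
No (x, y) in the scanned range satisfies the equation.

No integer solutions with |y| ≤ 30.


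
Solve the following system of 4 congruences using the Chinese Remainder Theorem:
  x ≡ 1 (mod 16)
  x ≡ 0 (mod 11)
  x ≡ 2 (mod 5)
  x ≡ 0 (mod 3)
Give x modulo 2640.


Product of moduli M = 16 · 11 · 5 · 3 = 2640.
Merge one congruence at a time:
  Start: x ≡ 1 (mod 16).
  Combine with x ≡ 0 (mod 11); new modulus lcm = 176.
    Write x = 1 + 16·t and substitute into x ≡ 0 (mod 11): 16·t ≡ 0 − 1 = -1 (mod 11).
    Reduce coefficients mod 11: 5·t ≡ 10 (mod 11).
    The inverse of 5 mod 11 is 9 (since 5·9 = 45 = 4·11 + 1), so t ≡ 9·10 = 90 ≡ 2 (mod 11).
    Then x = 1 + 16·2 = 33, valid modulo lcm(16, 11) = 176: x ≡ 33 (mod 176).
  Combine with x ≡ 2 (mod 5); new modulus lcm = 880.
    Write x = 33 + 176·t and substitute into x ≡ 2 (mod 5): 176·t ≡ 2 − 33 = -31 (mod 5).
    Reduce coefficients mod 5: 1·t ≡ 4 (mod 5).
    So t ≡ 4 (mod 5).
    Then x = 33 + 176·4 = 737, valid modulo lcm(176, 5) = 880: x ≡ 737 (mod 880).
  Combine with x ≡ 0 (mod 3); new modulus lcm = 2640.
    Write x = 737 + 880·t and substitute into x ≡ 0 (mod 3): 880·t ≡ 0 − 737 = -737 (mod 3).
    Reduce coefficients mod 3: 1·t ≡ 1 (mod 3).
    So t ≡ 1 (mod 3).
    Then x = 737 + 880·1 = 1617, valid modulo lcm(880, 3) = 2640: x ≡ 1617 (mod 2640).
Verify against each original: 1617 mod 16 = 1, 1617 mod 11 = 0, 1617 mod 5 = 2, 1617 mod 3 = 0.

x ≡ 1617 (mod 2640).


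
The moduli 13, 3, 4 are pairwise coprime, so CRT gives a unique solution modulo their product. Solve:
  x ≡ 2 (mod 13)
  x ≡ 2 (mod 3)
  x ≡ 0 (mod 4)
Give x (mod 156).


Moduli 13, 3, 4 are pairwise coprime; by CRT there is a unique solution modulo M = 13 · 3 · 4 = 156.
Solve pairwise, accumulating the modulus:
  Start with x ≡ 2 (mod 13).
  Combine with x ≡ 2 (mod 3): since gcd(13, 3) = 1, we get a unique residue mod 39.
    Write x = 2 + 13·t and substitute into x ≡ 2 (mod 3): 13·t ≡ 2 − 2 = 0 (mod 3).
    Reduce coefficients mod 3: 1·t ≡ 0 (mod 3).
    So t ≡ 0 (mod 3).
    Then x = 2 + 13·0 = 2, valid modulo lcm(13, 3) = 39: x ≡ 2 (mod 39).
  Combine with x ≡ 0 (mod 4): since gcd(39, 4) = 1, we get a unique residue mod 156.
    Write x = 2 + 39·t and substitute into x ≡ 0 (mod 4): 39·t ≡ 0 − 2 = -2 (mod 4).
    Reduce coefficients mod 4: 3·t ≡ 2 (mod 4).
    The inverse of 3 mod 4 is 3 (since 3·3 = 9 = 2·4 + 1), so t ≡ 3·2 = 6 ≡ 2 (mod 4).
    Then x = 2 + 39·2 = 80, valid modulo lcm(39, 4) = 156: x ≡ 80 (mod 156).
Verify: 80 mod 13 = 2 ✓, 80 mod 3 = 2 ✓, 80 mod 4 = 0 ✓.

x ≡ 80 (mod 156).


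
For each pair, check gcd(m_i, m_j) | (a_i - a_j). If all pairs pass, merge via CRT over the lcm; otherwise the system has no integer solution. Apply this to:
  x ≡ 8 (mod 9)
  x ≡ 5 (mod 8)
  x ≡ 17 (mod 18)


Moduli 9, 8, 18 are not pairwise coprime, so CRT works modulo lcm(m_i) when all pairwise compatibility conditions hold.
Pairwise compatibility: gcd(m_i, m_j) must divide a_i - a_j for every pair.
Merge one congruence at a time:
  Start: x ≡ 8 (mod 9).
  Combine with x ≡ 5 (mod 8): gcd(9, 8) = 1; 5 - 8 = -3, which IS divisible by 1, so compatible.
    Write x = 8 + 9·t and substitute into x ≡ 5 (mod 8): 9·t ≡ 5 − 8 = -3 (mod 8).
    Reduce coefficients mod 8: 1·t ≡ 5 (mod 8).
    So t ≡ 5 (mod 8).
    Then x = 8 + 9·5 = 53, valid modulo lcm(9, 8) = 72: x ≡ 53 (mod 72).
  Combine with x ≡ 17 (mod 18): gcd(72, 18) = 18; 17 - 53 = -36, which IS divisible by 18, so compatible.
    Write x = 53 + 72·t and substitute into x ≡ 17 (mod 18): 72·t ≡ 17 − 53 = -36 (mod 18).
    Divide the congruence (and modulus) by g = 18: 4·t ≡ -2 (mod 1).
    Modulo 1 every t works; take t = 0.
    Then x = 53 + 72·0 = 53, valid modulo lcm(72, 18) = 72: x ≡ 53 (mod 72).
Verify: 53 mod 9 = 8, 53 mod 8 = 5, 53 mod 18 = 17.

x ≡ 53 (mod 72).


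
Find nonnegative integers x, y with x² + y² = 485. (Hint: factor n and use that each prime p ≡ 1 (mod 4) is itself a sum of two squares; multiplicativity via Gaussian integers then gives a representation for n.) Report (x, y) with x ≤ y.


Step 1: Factor n = 485 = 5 · 97.
Step 2: Check the mod-4 condition on each prime factor: 5 ≡ 1 (mod 4), exponent 1; 97 ≡ 1 (mod 4), exponent 1.
All primes ≡ 3 (mod 4) appear to even exponent (or don't appear), so by the two-squares theorem n IS expressible as a sum of two squares.
Step 3: Build a representation. Here n = 5 · 97 is a product of primes ≡ 1 (mod 4). Each prime p ≡ 1 (mod 4) is itself a sum of two squares; find a² by testing p − a² for a perfect square:
  5: 5 − 1² = 4 = 2² ⇒ 5 = 1² + 2².
  97: 97 − 1² = 96, 97 − 2² = 93, 97 − 3² = 88, 97 − 4² = 81 = 9² ⇒ 97 = 4² + 9².
  Combine using the Brahmagupta–Fibonacci identity (a² + b²)(c² + d²) = (ac − bd)² + (ad + bc)² = (ac + bd)² + (ad − bc)²:
  5 · 97 = 485: from (1² + 2²)(4² + 9²), take (1·4 − 2·9, 1·9 + 2·4) = (4 − 18, 9 + 8) = (-14, 17); dropping signs (only squares matter) gives (14, 17); check 14² + 17² = 196 + 289 = 485 ✓.
Step 4: Order so x ≤ y and verify: 14² + 17² = 196 + 289 = 485 = n. ✓

n = 485 = 14² + 17² (one valid representation with x ≤ y).


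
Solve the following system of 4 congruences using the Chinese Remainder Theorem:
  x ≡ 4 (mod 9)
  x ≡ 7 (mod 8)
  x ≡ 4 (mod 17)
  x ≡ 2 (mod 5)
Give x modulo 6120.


Product of moduli M = 9 · 8 · 17 · 5 = 6120.
Merge one congruence at a time:
  Start: x ≡ 4 (mod 9).
  Combine with x ≡ 7 (mod 8); new modulus lcm = 72.
    Write x = 4 + 9·t and substitute into x ≡ 7 (mod 8): 9·t ≡ 7 − 4 = 3 (mod 8).
    Reduce coefficients mod 8: 1·t ≡ 3 (mod 8).
    So t ≡ 3 (mod 8).
    Then x = 4 + 9·3 = 31, valid modulo lcm(9, 8) = 72: x ≡ 31 (mod 72).
  Combine with x ≡ 4 (mod 17); new modulus lcm = 1224.
    Write x = 31 + 72·t and substitute into x ≡ 4 (mod 17): 72·t ≡ 4 − 31 = -27 (mod 17).
    Reduce coefficients mod 17: 4·t ≡ 7 (mod 17).
    The inverse of 4 mod 17 is 13 (since 4·13 = 52 = 3·17 + 1), so t ≡ 13·7 = 91 ≡ 6 (mod 17).
    Then x = 31 + 72·6 = 463, valid modulo lcm(72, 17) = 1224: x ≡ 463 (mod 1224).
  Combine with x ≡ 2 (mod 5); new modulus lcm = 6120.
    Write x = 463 + 1224·t and substitute into x ≡ 2 (mod 5): 1224·t ≡ 2 − 463 = -461 (mod 5).
    Reduce coefficients mod 5: 4·t ≡ 4 (mod 5).
    The inverse of 4 mod 5 is 4 (since 4·4 = 16 = 3·5 + 1), so t ≡ 4·4 = 16 ≡ 1 (mod 5).
    Then x = 463 + 1224·1 = 1687, valid modulo lcm(1224, 5) = 6120: x ≡ 1687 (mod 6120).
Verify against each original: 1687 mod 9 = 4, 1687 mod 8 = 7, 1687 mod 17 = 4, 1687 mod 5 = 2.

x ≡ 1687 (mod 6120).


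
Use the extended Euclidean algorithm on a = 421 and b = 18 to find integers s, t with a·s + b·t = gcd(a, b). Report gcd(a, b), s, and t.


Euclidean algorithm on (421, 18) — divide until remainder is 0:
  421 = 23 · 18 + 7
  18 = 2 · 7 + 4
  7 = 1 · 4 + 3
  4 = 1 · 3 + 1
  3 = 3 · 1 + 0
gcd(421, 18) = 1.
Track Bezout coefficients alongside the remainders: start with r₀ = 421 = a·1 + b·0 (s = 1, t = 0) and r₁ = 18 = a·0 + b·1 (s = 0, t = 1); each new remainder r_{k+1} = r_{k-1} − q_k·r_k inherits s_{k+1} = s_{k-1} − q_k·s_k, t_{k+1} = t_{k-1} − q_k·t_k, so r_k = a·s_k + b·t_k at every step:
  q = 23: r = 7, s = 1 − 23·0 = 1, t = 0 − 23·1 = -23  (check: 421·1 + 18·(-23) = 7)
  q = 2: r = 4, s = 0 − 2·1 = -2, t = 1 − 2·(-23) = 47  (check: 421·(-2) + 18·47 = 4)
  q = 1: r = 3, s = 1 − 1·(-2) = 3, t = -23 − 1·47 = -70  (check: 421·3 + 18·(-70) = 3)
  q = 1: r = 1, s = -2 − 1·3 = -5, t = 47 − 1·(-70) = 117  (check: 421·(-5) + 18·117 = 1)
The row with r = 1 (the gcd) gives the Bezout coefficients s = -5, t = 117.
Result: 421 · (-5) + 18 · (117) = 1.

gcd(421, 18) = 1; s = -5, t = 117 (check: 421·(-5) + 18·117 = 1).


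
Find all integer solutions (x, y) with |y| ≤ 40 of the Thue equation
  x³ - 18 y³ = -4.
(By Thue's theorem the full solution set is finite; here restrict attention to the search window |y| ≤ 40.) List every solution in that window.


The equation is x³ - 18y³ = -4. For fixed y, x³ = 18·y³ − 4, so a solution requires the RHS to be a perfect cube.
Strategy: iterate y from -40 to 40, compute RHS = 18·y³ − 4, and check whether it is a (positive or negative) perfect cube.
Check small values of y:
  y = 0: RHS = -4 is not a perfect cube.
  y = 1: RHS = 14 is not a perfect cube.
  y = -1: RHS = -22 is not a perfect cube.
  y = 2: RHS = 140 is not a perfect cube.
  y = -2: RHS = -148 is not a perfect cube.
  y = 3: RHS = 482 is not a perfect cube.
  y = -3: RHS = -490 is not a perfect cube.
Continuing the search up to |y| = 40 finds no solutions either.
No (x, y) in the scanned range satisfies the equation.

No integer solutions with |y| ≤ 40.


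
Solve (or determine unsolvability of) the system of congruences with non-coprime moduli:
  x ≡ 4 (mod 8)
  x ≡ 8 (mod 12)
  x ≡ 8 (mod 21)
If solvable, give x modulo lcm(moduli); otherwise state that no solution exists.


Moduli 8, 12, 21 are not pairwise coprime, so CRT works modulo lcm(m_i) when all pairwise compatibility conditions hold.
Pairwise compatibility: gcd(m_i, m_j) must divide a_i - a_j for every pair.
Merge one congruence at a time:
  Start: x ≡ 4 (mod 8).
  Combine with x ≡ 8 (mod 12): gcd(8, 12) = 4; 8 - 4 = 4, which IS divisible by 4, so compatible.
    Write x = 4 + 8·t and substitute into x ≡ 8 (mod 12): 8·t ≡ 8 − 4 = 4 (mod 12).
    Divide the congruence (and modulus) by g = 4: 2·t ≡ 1 (mod 3).
    The inverse of 2 mod 3 is 2 (since 2·2 = 4 = 1·3 + 1), so t ≡ 2·1 = 2 ≡ 2 (mod 3).
    Then x = 4 + 8·2 = 20, valid modulo lcm(8, 12) = 24: x ≡ 20 (mod 24).
  Combine with x ≡ 8 (mod 21): gcd(24, 21) = 3; 8 - 20 = -12, which IS divisible by 3, so compatible.
    Write x = 20 + 24·t and substitute into x ≡ 8 (mod 21): 24·t ≡ 8 − 20 = -12 (mod 21).
    Divide the congruence (and modulus) by g = 3: 8·t ≡ -4 (mod 7).
    Reduce coefficients mod 7: 1·t ≡ 3 (mod 7).
    So t ≡ 3 (mod 7).
    Then x = 20 + 24·3 = 92, valid modulo lcm(24, 21) = 168: x ≡ 92 (mod 168).
Verify: 92 mod 8 = 4, 92 mod 12 = 8, 92 mod 21 = 8.

x ≡ 92 (mod 168).


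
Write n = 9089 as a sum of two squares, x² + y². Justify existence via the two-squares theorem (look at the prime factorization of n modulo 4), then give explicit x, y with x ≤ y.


Step 1: Factor n = 9089 = 61 · 149.
Step 2: Check the mod-4 condition on each prime factor: 61 ≡ 1 (mod 4), exponent 1; 149 ≡ 1 (mod 4), exponent 1.
All primes ≡ 3 (mod 4) appear to even exponent (or don't appear), so by the two-squares theorem n IS expressible as a sum of two squares.
Step 3: Build a representation. Here n = 61 · 149 is a product of primes ≡ 1 (mod 4). Each prime p ≡ 1 (mod 4) is itself a sum of two squares; find a² by testing p − a² for a perfect square:
  61: 61 − 1² = 60, 61 − 2² = 57, 61 − 3² = 52, 61 − 4² = 45, 61 − 5² = 36 = 6² ⇒ 61 = 5² + 6².
  149: 149 − 1² = 148, 149 − 2² = 145, 149 − 3² = 140, 149 − 4² = 133, 149 − 5² = 124, 149 − 6² = 113, 149 − 7² = 100 = 10² ⇒ 149 = 7² + 10².
  Combine using the Brahmagupta–Fibonacci identity (a² + b²)(c² + d²) = (ac − bd)² + (ad + bc)² = (ac + bd)² + (ad − bc)²:
  61 · 149 = 9089: from (5² + 6²)(7² + 10²), take (5·7 − 6·10, 5·10 + 6·7) = (35 − 60, 50 + 42) = (-25, 92); dropping signs (only squares matter) gives (25, 92); check 25² + 92² = 625 + 8464 = 9089 ✓.
Step 4: Order so x ≤ y and verify: 25² + 92² = 625 + 8464 = 9089 = n. ✓

n = 9089 = 25² + 92² (one valid representation with x ≤ y).


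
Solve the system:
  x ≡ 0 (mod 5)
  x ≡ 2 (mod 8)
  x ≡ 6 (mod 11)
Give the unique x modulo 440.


Moduli 5, 8, 11 are pairwise coprime; by CRT there is a unique solution modulo M = 5 · 8 · 11 = 440.
Solve pairwise, accumulating the modulus:
  Start with x ≡ 0 (mod 5).
  Combine with x ≡ 2 (mod 8): since gcd(5, 8) = 1, we get a unique residue mod 40.
    Write x = 0 + 5·t and substitute into x ≡ 2 (mod 8): 5·t ≡ 2 − 0 = 2 (mod 8).
    The inverse of 5 mod 8 is 5 (since 5·5 = 25 = 3·8 + 1), so t ≡ 5·2 = 10 ≡ 2 (mod 8).
    Then x = 0 + 5·2 = 10, valid modulo lcm(5, 8) = 40: x ≡ 10 (mod 40).
  Combine with x ≡ 6 (mod 11): since gcd(40, 11) = 1, we get a unique residue mod 440.
    Write x = 10 + 40·t and substitute into x ≡ 6 (mod 11): 40·t ≡ 6 − 10 = -4 (mod 11).
    Reduce coefficients mod 11: 7·t ≡ 7 (mod 11).
    The inverse of 7 mod 11 is 8 (since 7·8 = 56 = 5·11 + 1), so t ≡ 8·7 = 56 ≡ 1 (mod 11).
    Then x = 10 + 40·1 = 50, valid modulo lcm(40, 11) = 440: x ≡ 50 (mod 440).
Verify: 50 mod 5 = 0 ✓, 50 mod 8 = 2 ✓, 50 mod 11 = 6 ✓.

x ≡ 50 (mod 440).


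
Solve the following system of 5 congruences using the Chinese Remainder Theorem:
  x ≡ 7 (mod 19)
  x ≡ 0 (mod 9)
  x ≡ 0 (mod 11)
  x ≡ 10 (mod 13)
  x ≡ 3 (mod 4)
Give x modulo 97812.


Product of moduli M = 19 · 9 · 11 · 13 · 4 = 97812.
Merge one congruence at a time:
  Start: x ≡ 7 (mod 19).
  Combine with x ≡ 0 (mod 9); new modulus lcm = 171.
    Write x = 7 + 19·t and substitute into x ≡ 0 (mod 9): 19·t ≡ 0 − 7 = -7 (mod 9).
    Reduce coefficients mod 9: 1·t ≡ 2 (mod 9).
    So t ≡ 2 (mod 9).
    Then x = 7 + 19·2 = 45, valid modulo lcm(19, 9) = 171: x ≡ 45 (mod 171).
  Combine with x ≡ 0 (mod 11); new modulus lcm = 1881.
    Write x = 45 + 171·t and substitute into x ≡ 0 (mod 11): 171·t ≡ 0 − 45 = -45 (mod 11).
    Reduce coefficients mod 11: 6·t ≡ 10 (mod 11).
    The inverse of 6 mod 11 is 2 (since 6·2 = 12 = 1·11 + 1), so t ≡ 2·10 = 20 ≡ 9 (mod 11).
    Then x = 45 + 171·9 = 1584, valid modulo lcm(171, 11) = 1881: x ≡ 1584 (mod 1881).
  Combine with x ≡ 10 (mod 13); new modulus lcm = 24453.
    Write x = 1584 + 1881·t and substitute into x ≡ 10 (mod 13): 1881·t ≡ 10 − 1584 = -1574 (mod 13).
    Reduce coefficients mod 13: 9·t ≡ 12 (mod 13).
    The inverse of 9 mod 13 is 3 (since 9·3 = 27 = 2·13 + 1), so t ≡ 3·12 = 36 ≡ 10 (mod 13).
    Then x = 1584 + 1881·10 = 20394, valid modulo lcm(1881, 13) = 24453: x ≡ 20394 (mod 24453).
  Combine with x ≡ 3 (mod 4); new modulus lcm = 97812.
    Write x = 20394 + 24453·t and substitute into x ≡ 3 (mod 4): 24453·t ≡ 3 − 20394 = -20391 (mod 4).
    Reduce coefficients mod 4: 1·t ≡ 1 (mod 4).
    So t ≡ 1 (mod 4).
    Then x = 20394 + 24453·1 = 44847, valid modulo lcm(24453, 4) = 97812: x ≡ 44847 (mod 97812).
Verify against each original: 44847 mod 19 = 7, 44847 mod 9 = 0, 44847 mod 11 = 0, 44847 mod 13 = 10, 44847 mod 4 = 3.

x ≡ 44847 (mod 97812).


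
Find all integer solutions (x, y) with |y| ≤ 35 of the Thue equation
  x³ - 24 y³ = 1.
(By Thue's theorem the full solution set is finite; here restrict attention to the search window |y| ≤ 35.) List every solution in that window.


The equation is x³ - 24y³ = 1. For fixed y, x³ = 24·y³ + 1, so a solution requires the RHS to be a perfect cube.
Strategy: iterate y from -35 to 35, compute RHS = 24·y³ + 1, and check whether it is a (positive or negative) perfect cube.
Check small values of y:
  y = 0: RHS = 1 = (1)³ ⇒ x = 1 works.
  y = 1: RHS = 25 is not a perfect cube.
  y = -1: RHS = -23 is not a perfect cube.
  y = 2: RHS = 193 is not a perfect cube.
  y = -2: RHS = -191 is not a perfect cube.
  y = 3: RHS = 649 is not a perfect cube.
  y = -3: RHS = -647 is not a perfect cube.
Continuing the search up to |y| = 35 finds no further solutions beyond those listed.
Collected solutions: (1, 0).

Solutions (with |y| ≤ 35): (1, 0).


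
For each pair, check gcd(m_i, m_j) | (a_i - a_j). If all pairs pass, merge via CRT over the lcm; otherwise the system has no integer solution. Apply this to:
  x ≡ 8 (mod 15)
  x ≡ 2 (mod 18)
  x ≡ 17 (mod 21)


Moduli 15, 18, 21 are not pairwise coprime, so CRT works modulo lcm(m_i) when all pairwise compatibility conditions hold.
Pairwise compatibility: gcd(m_i, m_j) must divide a_i - a_j for every pair.
Merge one congruence at a time:
  Start: x ≡ 8 (mod 15).
  Combine with x ≡ 2 (mod 18): gcd(15, 18) = 3; 2 - 8 = -6, which IS divisible by 3, so compatible.
    Write x = 8 + 15·t and substitute into x ≡ 2 (mod 18): 15·t ≡ 2 − 8 = -6 (mod 18).
    Divide the congruence (and modulus) by g = 3: 5·t ≡ -2 (mod 6).
    Reduce coefficients mod 6: 5·t ≡ 4 (mod 6).
    The inverse of 5 mod 6 is 5 (since 5·5 = 25 = 4·6 + 1), so t ≡ 5·4 = 20 ≡ 2 (mod 6).
    Then x = 8 + 15·2 = 38, valid modulo lcm(15, 18) = 90: x ≡ 38 (mod 90).
  Combine with x ≡ 17 (mod 21): gcd(90, 21) = 3; 17 - 38 = -21, which IS divisible by 3, so compatible.
    Write x = 38 + 90·t and substitute into x ≡ 17 (mod 21): 90·t ≡ 17 − 38 = -21 (mod 21).
    Divide the congruence (and modulus) by g = 3: 30·t ≡ -7 (mod 7).
    Reduce coefficients mod 7: 2·t ≡ 0 (mod 7).
    The inverse of 2 mod 7 is 4 (since 2·4 = 8 = 1·7 + 1), so t ≡ 4·0 = 0 ≡ 0 (mod 7).
    Then x = 38 + 90·0 = 38, valid modulo lcm(90, 21) = 630: x ≡ 38 (mod 630).
Verify: 38 mod 15 = 8, 38 mod 18 = 2, 38 mod 21 = 17.

x ≡ 38 (mod 630).


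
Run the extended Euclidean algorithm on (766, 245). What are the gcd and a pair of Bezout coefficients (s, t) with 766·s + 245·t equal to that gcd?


Euclidean algorithm on (766, 245) — divide until remainder is 0:
  766 = 3 · 245 + 31
  245 = 7 · 31 + 28
  31 = 1 · 28 + 3
  28 = 9 · 3 + 1
  3 = 3 · 1 + 0
gcd(766, 245) = 1.
Track Bezout coefficients alongside the remainders: start with r₀ = 766 = a·1 + b·0 (s = 1, t = 0) and r₁ = 245 = a·0 + b·1 (s = 0, t = 1); each new remainder r_{k+1} = r_{k-1} − q_k·r_k inherits s_{k+1} = s_{k-1} − q_k·s_k, t_{k+1} = t_{k-1} − q_k·t_k, so r_k = a·s_k + b·t_k at every step:
  q = 3: r = 31, s = 1 − 3·0 = 1, t = 0 − 3·1 = -3  (check: 766·1 + 245·(-3) = 31)
  q = 7: r = 28, s = 0 − 7·1 = -7, t = 1 − 7·(-3) = 22  (check: 766·(-7) + 245·22 = 28)
  q = 1: r = 3, s = 1 − 1·(-7) = 8, t = -3 − 1·22 = -25  (check: 766·8 + 245·(-25) = 3)
  q = 9: r = 1, s = -7 − 9·8 = -79, t = 22 − 9·(-25) = 247  (check: 766·(-79) + 245·247 = 1)
The row with r = 1 (the gcd) gives the Bezout coefficients s = -79, t = 247.
Result: 766 · (-79) + 245 · (247) = 1.

gcd(766, 245) = 1; s = -79, t = 247 (check: 766·(-79) + 245·247 = 1).


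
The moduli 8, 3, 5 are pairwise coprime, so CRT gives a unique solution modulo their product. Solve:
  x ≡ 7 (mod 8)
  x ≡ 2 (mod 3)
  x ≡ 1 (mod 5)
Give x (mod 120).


Moduli 8, 3, 5 are pairwise coprime; by CRT there is a unique solution modulo M = 8 · 3 · 5 = 120.
Solve pairwise, accumulating the modulus:
  Start with x ≡ 7 (mod 8).
  Combine with x ≡ 2 (mod 3): since gcd(8, 3) = 1, we get a unique residue mod 24.
    Write x = 7 + 8·t and substitute into x ≡ 2 (mod 3): 8·t ≡ 2 − 7 = -5 (mod 3).
    Reduce coefficients mod 3: 2·t ≡ 1 (mod 3).
    The inverse of 2 mod 3 is 2 (since 2·2 = 4 = 1·3 + 1), so t ≡ 2·1 = 2 ≡ 2 (mod 3).
    Then x = 7 + 8·2 = 23, valid modulo lcm(8, 3) = 24: x ≡ 23 (mod 24).
  Combine with x ≡ 1 (mod 5): since gcd(24, 5) = 1, we get a unique residue mod 120.
    Write x = 23 + 24·t and substitute into x ≡ 1 (mod 5): 24·t ≡ 1 − 23 = -22 (mod 5).
    Reduce coefficients mod 5: 4·t ≡ 3 (mod 5).
    The inverse of 4 mod 5 is 4 (since 4·4 = 16 = 3·5 + 1), so t ≡ 4·3 = 12 ≡ 2 (mod 5).
    Then x = 23 + 24·2 = 71, valid modulo lcm(24, 5) = 120: x ≡ 71 (mod 120).
Verify: 71 mod 8 = 7 ✓, 71 mod 3 = 2 ✓, 71 mod 5 = 1 ✓.

x ≡ 71 (mod 120).


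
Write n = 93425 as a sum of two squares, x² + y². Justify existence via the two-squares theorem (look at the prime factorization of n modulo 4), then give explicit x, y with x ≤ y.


Step 1: Factor n = 93425 = 5^2 · 37 · 101.
Step 2: Check the mod-4 condition on each prime factor: 5 ≡ 1 (mod 4), exponent 2; 37 ≡ 1 (mod 4), exponent 1; 101 ≡ 1 (mod 4), exponent 1.
All primes ≡ 3 (mod 4) appear to even exponent (or don't appear), so by the two-squares theorem n IS expressible as a sum of two squares.
Step 3: Build a representation. Group n = k² · m with k = 5 and m = 37 · 101 = 3737 (a product of primes ≡ 1 (mod 4)); a representation of m scales to one of n via (k·x)² + (k·y)² = k²(x² + y²). Each prime p ≡ 1 (mod 4) is itself a sum of two squares; find a² by testing p − a² for a perfect square:
  37: 37 − 1² = 36 = 6² ⇒ 37 = 1² + 6².
  101: 101 − 1² = 100 = 10² ⇒ 101 = 1² + 10².
  Combine using the Brahmagupta–Fibonacci identity (a² + b²)(c² + d²) = (ac − bd)² + (ad + bc)² = (ac + bd)² + (ad − bc)²:
  37 · 101 = 3737: from (1² + 6²)(1² + 10²), take (1·1 − 6·10, 1·10 + 6·1) = (1 − 60, 10 + 6) = (-59, 16); dropping signs (only squares matter) gives (59, 16); check 59² + 16² = 3481 + 256 = 3737 ✓.
  Scale by k = 5: (5·59, 5·16) = (295, 80).
Step 4: Order so x ≤ y and verify: 80² + 295² = 6400 + 87025 = 93425 = n. ✓

n = 93425 = 80² + 295² (one valid representation with x ≤ y).


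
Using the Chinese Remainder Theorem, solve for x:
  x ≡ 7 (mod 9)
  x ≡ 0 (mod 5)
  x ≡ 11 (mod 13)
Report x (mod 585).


Moduli 9, 5, 13 are pairwise coprime; by CRT there is a unique solution modulo M = 9 · 5 · 13 = 585.
Solve pairwise, accumulating the modulus:
  Start with x ≡ 7 (mod 9).
  Combine with x ≡ 0 (mod 5): since gcd(9, 5) = 1, we get a unique residue mod 45.
    Write x = 7 + 9·t and substitute into x ≡ 0 (mod 5): 9·t ≡ 0 − 7 = -7 (mod 5).
    Reduce coefficients mod 5: 4·t ≡ 3 (mod 5).
    The inverse of 4 mod 5 is 4 (since 4·4 = 16 = 3·5 + 1), so t ≡ 4·3 = 12 ≡ 2 (mod 5).
    Then x = 7 + 9·2 = 25, valid modulo lcm(9, 5) = 45: x ≡ 25 (mod 45).
  Combine with x ≡ 11 (mod 13): since gcd(45, 13) = 1, we get a unique residue mod 585.
    Write x = 25 + 45·t and substitute into x ≡ 11 (mod 13): 45·t ≡ 11 − 25 = -14 (mod 13).
    Reduce coefficients mod 13: 6·t ≡ 12 (mod 13).
    The inverse of 6 mod 13 is 11 (since 6·11 = 66 = 5·13 + 1), so t ≡ 11·12 = 132 ≡ 2 (mod 13).
    Then x = 25 + 45·2 = 115, valid modulo lcm(45, 13) = 585: x ≡ 115 (mod 585).
Verify: 115 mod 9 = 7 ✓, 115 mod 5 = 0 ✓, 115 mod 13 = 11 ✓.

x ≡ 115 (mod 585).


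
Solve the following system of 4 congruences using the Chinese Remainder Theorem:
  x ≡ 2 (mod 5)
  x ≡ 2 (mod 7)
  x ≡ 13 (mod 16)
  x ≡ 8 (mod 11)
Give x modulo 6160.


Product of moduli M = 5 · 7 · 16 · 11 = 6160.
Merge one congruence at a time:
  Start: x ≡ 2 (mod 5).
  Combine with x ≡ 2 (mod 7); new modulus lcm = 35.
    Write x = 2 + 5·t and substitute into x ≡ 2 (mod 7): 5·t ≡ 2 − 2 = 0 (mod 7).
    The inverse of 5 mod 7 is 3 (since 5·3 = 15 = 2·7 + 1), so t ≡ 3·0 = 0 ≡ 0 (mod 7).
    Then x = 2 + 5·0 = 2, valid modulo lcm(5, 7) = 35: x ≡ 2 (mod 35).
  Combine with x ≡ 13 (mod 16); new modulus lcm = 560.
    Write x = 2 + 35·t and substitute into x ≡ 13 (mod 16): 35·t ≡ 13 − 2 = 11 (mod 16).
    Reduce coefficients mod 16: 3·t ≡ 11 (mod 16).
    The inverse of 3 mod 16 is 11 (since 3·11 = 33 = 2·16 + 1), so t ≡ 11·11 = 121 ≡ 9 (mod 16).
    Then x = 2 + 35·9 = 317, valid modulo lcm(35, 16) = 560: x ≡ 317 (mod 560).
  Combine with x ≡ 8 (mod 11); new modulus lcm = 6160.
    Write x = 317 + 560·t and substitute into x ≡ 8 (mod 11): 560·t ≡ 8 − 317 = -309 (mod 11).
    Reduce coefficients mod 11: 10·t ≡ 10 (mod 11).
    The inverse of 10 mod 11 is 10 (since 10·10 = 100 = 9·11 + 1), so t ≡ 10·10 = 100 ≡ 1 (mod 11).
    Then x = 317 + 560·1 = 877, valid modulo lcm(560, 11) = 6160: x ≡ 877 (mod 6160).
Verify against each original: 877 mod 5 = 2, 877 mod 7 = 2, 877 mod 16 = 13, 877 mod 11 = 8.

x ≡ 877 (mod 6160).


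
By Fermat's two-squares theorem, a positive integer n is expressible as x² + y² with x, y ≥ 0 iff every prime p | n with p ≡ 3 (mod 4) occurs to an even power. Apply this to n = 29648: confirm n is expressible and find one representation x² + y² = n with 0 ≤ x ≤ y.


Step 1: Factor n = 29648 = 2^4 · 17 · 109.
Step 2: Check the mod-4 condition on each prime factor: 2 = 2 (special); 17 ≡ 1 (mod 4), exponent 1; 109 ≡ 1 (mod 4), exponent 1.
All primes ≡ 3 (mod 4) appear to even exponent (or don't appear), so by the two-squares theorem n IS expressible as a sum of two squares.
Step 3: Build a representation. Group n = k² · m with k = 4 and m = 17 · 109 = 1853 (a product of primes ≡ 1 (mod 4)); a representation of m scales to one of n via (k·x)² + (k·y)² = k²(x² + y²). Each prime p ≡ 1 (mod 4) is itself a sum of two squares; find a² by testing p − a² for a perfect square:
  17: 17 − 1² = 16 = 4² ⇒ 17 = 1² + 4².
  109: 109 − 1² = 108, 109 − 2² = 105, 109 − 3² = 100 = 10² ⇒ 109 = 3² + 10².
  Combine using the Brahmagupta–Fibonacci identity (a² + b²)(c² + d²) = (ac − bd)² + (ad + bc)² = (ac + bd)² + (ad − bc)²:
  17 · 109 = 1853: from (1² + 4²)(3² + 10²), take (1·3 − 4·10, 1·10 + 4·3) = (3 − 40, 10 + 12) = (-37, 22); dropping signs (only squares matter) gives (37, 22); check 37² + 22² = 1369 + 484 = 1853 ✓.
  Scale by k = 4: (4·37, 4·22) = (148, 88).
Step 4: Order so x ≤ y and verify: 88² + 148² = 7744 + 21904 = 29648 = n. ✓

n = 29648 = 88² + 148² (one valid representation with x ≤ y).


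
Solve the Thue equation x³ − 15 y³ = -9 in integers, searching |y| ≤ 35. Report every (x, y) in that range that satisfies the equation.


The equation is x³ - 15y³ = -9. For fixed y, x³ = 15·y³ − 9, so a solution requires the RHS to be a perfect cube.
Strategy: iterate y from -35 to 35, compute RHS = 15·y³ − 9, and check whether it is a (positive or negative) perfect cube.
Check small values of y:
  y = 0: RHS = -9 is not a perfect cube.
  y = 1: RHS = 6 is not a perfect cube.
  y = -1: RHS = -24 is not a perfect cube.
  y = 2: RHS = 111 is not a perfect cube.
  y = -2: RHS = -129 is not a perfect cube.
  y = 3: RHS = 396 is not a perfect cube.
  y = -3: RHS = -414 is not a perfect cube.
Continuing the search up to |y| = 35 finds no solutions either.
No (x, y) in the scanned range satisfies the equation.

No integer solutions with |y| ≤ 35.


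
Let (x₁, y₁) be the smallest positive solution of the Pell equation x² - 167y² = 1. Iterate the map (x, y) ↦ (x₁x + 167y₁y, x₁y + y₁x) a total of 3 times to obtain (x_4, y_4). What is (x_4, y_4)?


Step 1: Find the fundamental solution (x₁, y₁) of x² - 167y² = 1.
  Expand √167 as a continued fraction. a₀ = ⌊√167⌋ = 12; iterate m_{k+1} = d_k·a_k − m_k, d_{k+1} = (167 − m_{k+1}²)/d_k, a_{k+1} = ⌊(a₀ + m_{k+1})/d_{k+1}⌋ (starting m₀ = 0, d₀ = 1), with convergents p_k = a_k·p_{k-1} + p_{k-2}, q_k = a_k·q_{k-1} + q_{k-2} (p₋₁ = 1, q₋₁ = 0):
  k = 0: a₀ = 12; p₀/q₀ = 12/1; p₀² − 167·q₀² = 144 − 167 = -23.
  k = 1: m = 12, d = 23, a = ⌊(12 + 12)/23⌋ = 1; p/q = (1·12 + 1)/(1·1 + 0) = 13/1; p² − 167·q² = 169 − 167 = 2.
  k = 2: m = 11, d = 2, a = ⌊(12 + 11)/2⌋ = 11; p/q = (11·13 + 12)/(11·1 + 1) = 155/12; p² − 167·q² = 24025 − 24048 = -23.
  k = 3: m = 11, d = 23, a = ⌊(12 + 11)/23⌋ = 1; p/q = (1·155 + 13)/(1·12 + 1) = 168/13; p² − 167·q² = 28224 − 28223 = 1.
  The first convergent with p² − 167·q² = 1 gives the fundamental solution (x₁, y₁) = (168, 13).
Step 2: Apply the recurrence (x_{n+1}, y_{n+1}) = (x₁x_n + 167y₁y_n, x₁y_n + y₁x_n) repeatedly.
  From (x_1, y_1) = (168, 13): x_2 = 168·168 + 167·13·13 = 56447; y_2 = 168·13 + 13·168 = 4368.
  From (x_2, y_2) = (56447, 4368): x_3 = 168·56447 + 167·13·4368 = 18966024; y_3 = 168·4368 + 13·56447 = 1467635.
  From (x_3, y_3) = (18966024, 1467635): x_4 = 168·18966024 + 167·13·1467635 = 6372527617; y_4 = 168·1467635 + 13·18966024 = 493120992.
Step 3: Verify x_4² - 167·y_4² = 40609108229427698689 - 40609108229427698688 = 1 (should be 1). ✓

(x_1, y_1) = (168, 13); (x_4, y_4) = (6372527617, 493120992).


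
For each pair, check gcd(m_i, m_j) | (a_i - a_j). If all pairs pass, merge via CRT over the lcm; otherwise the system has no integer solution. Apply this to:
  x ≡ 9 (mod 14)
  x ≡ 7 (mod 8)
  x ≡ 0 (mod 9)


Moduli 14, 8, 9 are not pairwise coprime, so CRT works modulo lcm(m_i) when all pairwise compatibility conditions hold.
Pairwise compatibility: gcd(m_i, m_j) must divide a_i - a_j for every pair.
Merge one congruence at a time:
  Start: x ≡ 9 (mod 14).
  Combine with x ≡ 7 (mod 8): gcd(14, 8) = 2; 7 - 9 = -2, which IS divisible by 2, so compatible.
    Write x = 9 + 14·t and substitute into x ≡ 7 (mod 8): 14·t ≡ 7 − 9 = -2 (mod 8).
    Divide the congruence (and modulus) by g = 2: 7·t ≡ -1 (mod 4).
    Reduce coefficients mod 4: 3·t ≡ 3 (mod 4).
    The inverse of 3 mod 4 is 3 (since 3·3 = 9 = 2·4 + 1), so t ≡ 3·3 = 9 ≡ 1 (mod 4).
    Then x = 9 + 14·1 = 23, valid modulo lcm(14, 8) = 56: x ≡ 23 (mod 56).
  Combine with x ≡ 0 (mod 9): gcd(56, 9) = 1; 0 - 23 = -23, which IS divisible by 1, so compatible.
    Write x = 23 + 56·t and substitute into x ≡ 0 (mod 9): 56·t ≡ 0 − 23 = -23 (mod 9).
    Reduce coefficients mod 9: 2·t ≡ 4 (mod 9).
    The inverse of 2 mod 9 is 5 (since 2·5 = 10 = 1·9 + 1), so t ≡ 5·4 = 20 ≡ 2 (mod 9).
    Then x = 23 + 56·2 = 135, valid modulo lcm(56, 9) = 504: x ≡ 135 (mod 504).
Verify: 135 mod 14 = 9, 135 mod 8 = 7, 135 mod 9 = 0.

x ≡ 135 (mod 504).


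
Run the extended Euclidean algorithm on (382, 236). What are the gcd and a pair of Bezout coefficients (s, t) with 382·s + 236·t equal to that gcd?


Euclidean algorithm on (382, 236) — divide until remainder is 0:
  382 = 1 · 236 + 146
  236 = 1 · 146 + 90
  146 = 1 · 90 + 56
  90 = 1 · 56 + 34
  56 = 1 · 34 + 22
  34 = 1 · 22 + 12
  22 = 1 · 12 + 10
  12 = 1 · 10 + 2
  10 = 5 · 2 + 0
gcd(382, 236) = 2.
Track Bezout coefficients alongside the remainders: start with r₀ = 382 = a·1 + b·0 (s = 1, t = 0) and r₁ = 236 = a·0 + b·1 (s = 0, t = 1); each new remainder r_{k+1} = r_{k-1} − q_k·r_k inherits s_{k+1} = s_{k-1} − q_k·s_k, t_{k+1} = t_{k-1} − q_k·t_k, so r_k = a·s_k + b·t_k at every step:
  q = 1: r = 146, s = 1 − 1·0 = 1, t = 0 − 1·1 = -1  (check: 382·1 + 236·(-1) = 146)
  q = 1: r = 90, s = 0 − 1·1 = -1, t = 1 − 1·(-1) = 2  (check: 382·(-1) + 236·2 = 90)
  q = 1: r = 56, s = 1 − 1·(-1) = 2, t = -1 − 1·2 = -3  (check: 382·2 + 236·(-3) = 56)
  q = 1: r = 34, s = -1 − 1·2 = -3, t = 2 − 1·(-3) = 5  (check: 382·(-3) + 236·5 = 34)
  q = 1: r = 22, s = 2 − 1·(-3) = 5, t = -3 − 1·5 = -8  (check: 382·5 + 236·(-8) = 22)
  q = 1: r = 12, s = -3 − 1·5 = -8, t = 5 − 1·(-8) = 13  (check: 382·(-8) + 236·13 = 12)
  q = 1: r = 10, s = 5 − 1·(-8) = 13, t = -8 − 1·13 = -21  (check: 382·13 + 236·(-21) = 10)
  q = 1: r = 2, s = -8 − 1·13 = -21, t = 13 − 1·(-21) = 34  (check: 382·(-21) + 236·34 = 2)
The row with r = 2 (the gcd) gives the Bezout coefficients s = -21, t = 34.
Result: 382 · (-21) + 236 · (34) = 2.

gcd(382, 236) = 2; s = -21, t = 34 (check: 382·(-21) + 236·34 = 2).


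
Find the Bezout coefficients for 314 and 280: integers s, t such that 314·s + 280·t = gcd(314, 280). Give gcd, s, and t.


Euclidean algorithm on (314, 280) — divide until remainder is 0:
  314 = 1 · 280 + 34
  280 = 8 · 34 + 8
  34 = 4 · 8 + 2
  8 = 4 · 2 + 0
gcd(314, 280) = 2.
Track Bezout coefficients alongside the remainders: start with r₀ = 314 = a·1 + b·0 (s = 1, t = 0) and r₁ = 280 = a·0 + b·1 (s = 0, t = 1); each new remainder r_{k+1} = r_{k-1} − q_k·r_k inherits s_{k+1} = s_{k-1} − q_k·s_k, t_{k+1} = t_{k-1} − q_k·t_k, so r_k = a·s_k + b·t_k at every step:
  q = 1: r = 34, s = 1 − 1·0 = 1, t = 0 − 1·1 = -1  (check: 314·1 + 280·(-1) = 34)
  q = 8: r = 8, s = 0 − 8·1 = -8, t = 1 − 8·(-1) = 9  (check: 314·(-8) + 280·9 = 8)
  q = 4: r = 2, s = 1 − 4·(-8) = 33, t = -1 − 4·9 = -37  (check: 314·33 + 280·(-37) = 2)
The row with r = 2 (the gcd) gives the Bezout coefficients s = 33, t = -37.
Result: 314 · (33) + 280 · (-37) = 2.

gcd(314, 280) = 2; s = 33, t = -37 (check: 314·33 + 280·(-37) = 2).


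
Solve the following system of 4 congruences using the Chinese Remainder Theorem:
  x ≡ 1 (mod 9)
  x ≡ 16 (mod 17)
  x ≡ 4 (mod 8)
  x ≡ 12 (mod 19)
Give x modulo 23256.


Product of moduli M = 9 · 17 · 8 · 19 = 23256.
Merge one congruence at a time:
  Start: x ≡ 1 (mod 9).
  Combine with x ≡ 16 (mod 17); new modulus lcm = 153.
    Write x = 1 + 9·t and substitute into x ≡ 16 (mod 17): 9·t ≡ 16 − 1 = 15 (mod 17).
    The inverse of 9 mod 17 is 2 (since 9·2 = 18 = 1·17 + 1), so t ≡ 2·15 = 30 ≡ 13 (mod 17).
    Then x = 1 + 9·13 = 118, valid modulo lcm(9, 17) = 153: x ≡ 118 (mod 153).
  Combine with x ≡ 4 (mod 8); new modulus lcm = 1224.
    Write x = 118 + 153·t and substitute into x ≡ 4 (mod 8): 153·t ≡ 4 − 118 = -114 (mod 8).
    Reduce coefficients mod 8: 1·t ≡ 6 (mod 8).
    So t ≡ 6 (mod 8).
    Then x = 118 + 153·6 = 1036, valid modulo lcm(153, 8) = 1224: x ≡ 1036 (mod 1224).
  Combine with x ≡ 12 (mod 19); new modulus lcm = 23256.
    Write x = 1036 + 1224·t and substitute into x ≡ 12 (mod 19): 1224·t ≡ 12 − 1036 = -1024 (mod 19).
    Reduce coefficients mod 19: 8·t ≡ 2 (mod 19).
    The inverse of 8 mod 19 is 12 (since 8·12 = 96 = 5·19 + 1), so t ≡ 12·2 = 24 ≡ 5 (mod 19).
    Then x = 1036 + 1224·5 = 7156, valid modulo lcm(1224, 19) = 23256: x ≡ 7156 (mod 23256).
Verify against each original: 7156 mod 9 = 1, 7156 mod 17 = 16, 7156 mod 8 = 4, 7156 mod 19 = 12.

x ≡ 7156 (mod 23256).


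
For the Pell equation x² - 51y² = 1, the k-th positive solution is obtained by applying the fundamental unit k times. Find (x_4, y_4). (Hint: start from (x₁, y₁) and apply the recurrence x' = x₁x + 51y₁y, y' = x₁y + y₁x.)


Step 1: Find the fundamental solution (x₁, y₁) of x² - 51y² = 1.
  Expand √51 as a continued fraction. a₀ = ⌊√51⌋ = 7; iterate m_{k+1} = d_k·a_k − m_k, d_{k+1} = (51 − m_{k+1}²)/d_k, a_{k+1} = ⌊(a₀ + m_{k+1})/d_{k+1}⌋ (starting m₀ = 0, d₀ = 1), with convergents p_k = a_k·p_{k-1} + p_{k-2}, q_k = a_k·q_{k-1} + q_{k-2} (p₋₁ = 1, q₋₁ = 0):
  k = 0: a₀ = 7; p₀/q₀ = 7/1; p₀² − 51·q₀² = 49 − 51 = -2.
  k = 1: m = 7, d = 2, a = ⌊(7 + 7)/2⌋ = 7; p/q = (7·7 + 1)/(7·1 + 0) = 50/7; p² − 51·q² = 2500 − 2499 = 1.
  The first convergent with p² − 51·q² = 1 gives the fundamental solution (x₁, y₁) = (50, 7).
Step 2: Apply the recurrence (x_{n+1}, y_{n+1}) = (x₁x_n + 51y₁y_n, x₁y_n + y₁x_n) repeatedly.
  From (x_1, y_1) = (50, 7): x_2 = 50·50 + 51·7·7 = 4999; y_2 = 50·7 + 7·50 = 700.
  From (x_2, y_2) = (4999, 700): x_3 = 50·4999 + 51·7·700 = 499850; y_3 = 50·700 + 7·4999 = 69993.
  From (x_3, y_3) = (499850, 69993): x_4 = 50·499850 + 51·7·69993 = 49980001; y_4 = 50·69993 + 7·499850 = 6998600.
Step 3: Verify x_4² - 51·y_4² = 2498000499960001 - 2498000499960000 = 1 (should be 1). ✓

(x_1, y_1) = (50, 7); (x_4, y_4) = (49980001, 6998600).
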